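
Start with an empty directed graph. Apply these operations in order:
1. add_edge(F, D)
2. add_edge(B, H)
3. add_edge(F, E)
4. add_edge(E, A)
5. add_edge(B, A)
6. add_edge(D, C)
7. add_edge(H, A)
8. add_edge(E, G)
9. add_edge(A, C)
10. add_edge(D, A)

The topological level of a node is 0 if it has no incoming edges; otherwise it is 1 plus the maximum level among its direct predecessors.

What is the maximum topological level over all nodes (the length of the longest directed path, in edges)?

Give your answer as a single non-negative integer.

Answer: 3

Derivation:
Op 1: add_edge(F, D). Edges now: 1
Op 2: add_edge(B, H). Edges now: 2
Op 3: add_edge(F, E). Edges now: 3
Op 4: add_edge(E, A). Edges now: 4
Op 5: add_edge(B, A). Edges now: 5
Op 6: add_edge(D, C). Edges now: 6
Op 7: add_edge(H, A). Edges now: 7
Op 8: add_edge(E, G). Edges now: 8
Op 9: add_edge(A, C). Edges now: 9
Op 10: add_edge(D, A). Edges now: 10
Compute levels (Kahn BFS):
  sources (in-degree 0): B, F
  process B: level=0
    B->A: in-degree(A)=3, level(A)>=1
    B->H: in-degree(H)=0, level(H)=1, enqueue
  process F: level=0
    F->D: in-degree(D)=0, level(D)=1, enqueue
    F->E: in-degree(E)=0, level(E)=1, enqueue
  process H: level=1
    H->A: in-degree(A)=2, level(A)>=2
  process D: level=1
    D->A: in-degree(A)=1, level(A)>=2
    D->C: in-degree(C)=1, level(C)>=2
  process E: level=1
    E->A: in-degree(A)=0, level(A)=2, enqueue
    E->G: in-degree(G)=0, level(G)=2, enqueue
  process A: level=2
    A->C: in-degree(C)=0, level(C)=3, enqueue
  process G: level=2
  process C: level=3
All levels: A:2, B:0, C:3, D:1, E:1, F:0, G:2, H:1
max level = 3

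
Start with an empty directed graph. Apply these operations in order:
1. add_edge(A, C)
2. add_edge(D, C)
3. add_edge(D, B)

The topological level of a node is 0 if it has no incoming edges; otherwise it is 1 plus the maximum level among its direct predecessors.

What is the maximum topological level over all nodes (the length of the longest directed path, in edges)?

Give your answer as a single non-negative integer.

Answer: 1

Derivation:
Op 1: add_edge(A, C). Edges now: 1
Op 2: add_edge(D, C). Edges now: 2
Op 3: add_edge(D, B). Edges now: 3
Compute levels (Kahn BFS):
  sources (in-degree 0): A, D
  process A: level=0
    A->C: in-degree(C)=1, level(C)>=1
  process D: level=0
    D->B: in-degree(B)=0, level(B)=1, enqueue
    D->C: in-degree(C)=0, level(C)=1, enqueue
  process B: level=1
  process C: level=1
All levels: A:0, B:1, C:1, D:0
max level = 1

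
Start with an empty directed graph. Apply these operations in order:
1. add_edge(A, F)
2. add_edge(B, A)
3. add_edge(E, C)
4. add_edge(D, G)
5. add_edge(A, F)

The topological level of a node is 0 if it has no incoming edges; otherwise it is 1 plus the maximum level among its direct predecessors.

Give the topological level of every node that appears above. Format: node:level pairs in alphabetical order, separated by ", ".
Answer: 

Answer: A:1, B:0, C:1, D:0, E:0, F:2, G:1

Derivation:
Op 1: add_edge(A, F). Edges now: 1
Op 2: add_edge(B, A). Edges now: 2
Op 3: add_edge(E, C). Edges now: 3
Op 4: add_edge(D, G). Edges now: 4
Op 5: add_edge(A, F) (duplicate, no change). Edges now: 4
Compute levels (Kahn BFS):
  sources (in-degree 0): B, D, E
  process B: level=0
    B->A: in-degree(A)=0, level(A)=1, enqueue
  process D: level=0
    D->G: in-degree(G)=0, level(G)=1, enqueue
  process E: level=0
    E->C: in-degree(C)=0, level(C)=1, enqueue
  process A: level=1
    A->F: in-degree(F)=0, level(F)=2, enqueue
  process G: level=1
  process C: level=1
  process F: level=2
All levels: A:1, B:0, C:1, D:0, E:0, F:2, G:1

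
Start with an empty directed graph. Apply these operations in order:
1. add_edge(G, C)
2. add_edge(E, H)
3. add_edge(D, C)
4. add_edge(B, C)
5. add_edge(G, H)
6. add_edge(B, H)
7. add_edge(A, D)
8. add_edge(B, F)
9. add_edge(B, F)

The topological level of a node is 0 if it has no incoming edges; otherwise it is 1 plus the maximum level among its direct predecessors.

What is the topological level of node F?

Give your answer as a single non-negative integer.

Answer: 1

Derivation:
Op 1: add_edge(G, C). Edges now: 1
Op 2: add_edge(E, H). Edges now: 2
Op 3: add_edge(D, C). Edges now: 3
Op 4: add_edge(B, C). Edges now: 4
Op 5: add_edge(G, H). Edges now: 5
Op 6: add_edge(B, H). Edges now: 6
Op 7: add_edge(A, D). Edges now: 7
Op 8: add_edge(B, F). Edges now: 8
Op 9: add_edge(B, F) (duplicate, no change). Edges now: 8
Compute levels (Kahn BFS):
  sources (in-degree 0): A, B, E, G
  process A: level=0
    A->D: in-degree(D)=0, level(D)=1, enqueue
  process B: level=0
    B->C: in-degree(C)=2, level(C)>=1
    B->F: in-degree(F)=0, level(F)=1, enqueue
    B->H: in-degree(H)=2, level(H)>=1
  process E: level=0
    E->H: in-degree(H)=1, level(H)>=1
  process G: level=0
    G->C: in-degree(C)=1, level(C)>=1
    G->H: in-degree(H)=0, level(H)=1, enqueue
  process D: level=1
    D->C: in-degree(C)=0, level(C)=2, enqueue
  process F: level=1
  process H: level=1
  process C: level=2
All levels: A:0, B:0, C:2, D:1, E:0, F:1, G:0, H:1
level(F) = 1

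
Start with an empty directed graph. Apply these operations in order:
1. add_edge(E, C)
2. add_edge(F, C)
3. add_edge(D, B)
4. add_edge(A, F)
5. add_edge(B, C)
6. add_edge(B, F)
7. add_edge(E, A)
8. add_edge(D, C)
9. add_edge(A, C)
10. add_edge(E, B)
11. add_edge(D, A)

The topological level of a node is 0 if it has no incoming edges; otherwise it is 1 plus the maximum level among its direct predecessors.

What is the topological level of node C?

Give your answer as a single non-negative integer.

Op 1: add_edge(E, C). Edges now: 1
Op 2: add_edge(F, C). Edges now: 2
Op 3: add_edge(D, B). Edges now: 3
Op 4: add_edge(A, F). Edges now: 4
Op 5: add_edge(B, C). Edges now: 5
Op 6: add_edge(B, F). Edges now: 6
Op 7: add_edge(E, A). Edges now: 7
Op 8: add_edge(D, C). Edges now: 8
Op 9: add_edge(A, C). Edges now: 9
Op 10: add_edge(E, B). Edges now: 10
Op 11: add_edge(D, A). Edges now: 11
Compute levels (Kahn BFS):
  sources (in-degree 0): D, E
  process D: level=0
    D->A: in-degree(A)=1, level(A)>=1
    D->B: in-degree(B)=1, level(B)>=1
    D->C: in-degree(C)=4, level(C)>=1
  process E: level=0
    E->A: in-degree(A)=0, level(A)=1, enqueue
    E->B: in-degree(B)=0, level(B)=1, enqueue
    E->C: in-degree(C)=3, level(C)>=1
  process A: level=1
    A->C: in-degree(C)=2, level(C)>=2
    A->F: in-degree(F)=1, level(F)>=2
  process B: level=1
    B->C: in-degree(C)=1, level(C)>=2
    B->F: in-degree(F)=0, level(F)=2, enqueue
  process F: level=2
    F->C: in-degree(C)=0, level(C)=3, enqueue
  process C: level=3
All levels: A:1, B:1, C:3, D:0, E:0, F:2
level(C) = 3

Answer: 3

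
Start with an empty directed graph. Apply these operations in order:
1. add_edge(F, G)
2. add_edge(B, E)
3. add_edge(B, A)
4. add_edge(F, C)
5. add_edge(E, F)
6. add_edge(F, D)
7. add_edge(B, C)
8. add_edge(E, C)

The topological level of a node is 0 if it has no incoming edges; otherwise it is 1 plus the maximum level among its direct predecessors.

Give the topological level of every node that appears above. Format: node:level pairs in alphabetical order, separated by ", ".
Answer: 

Answer: A:1, B:0, C:3, D:3, E:1, F:2, G:3

Derivation:
Op 1: add_edge(F, G). Edges now: 1
Op 2: add_edge(B, E). Edges now: 2
Op 3: add_edge(B, A). Edges now: 3
Op 4: add_edge(F, C). Edges now: 4
Op 5: add_edge(E, F). Edges now: 5
Op 6: add_edge(F, D). Edges now: 6
Op 7: add_edge(B, C). Edges now: 7
Op 8: add_edge(E, C). Edges now: 8
Compute levels (Kahn BFS):
  sources (in-degree 0): B
  process B: level=0
    B->A: in-degree(A)=0, level(A)=1, enqueue
    B->C: in-degree(C)=2, level(C)>=1
    B->E: in-degree(E)=0, level(E)=1, enqueue
  process A: level=1
  process E: level=1
    E->C: in-degree(C)=1, level(C)>=2
    E->F: in-degree(F)=0, level(F)=2, enqueue
  process F: level=2
    F->C: in-degree(C)=0, level(C)=3, enqueue
    F->D: in-degree(D)=0, level(D)=3, enqueue
    F->G: in-degree(G)=0, level(G)=3, enqueue
  process C: level=3
  process D: level=3
  process G: level=3
All levels: A:1, B:0, C:3, D:3, E:1, F:2, G:3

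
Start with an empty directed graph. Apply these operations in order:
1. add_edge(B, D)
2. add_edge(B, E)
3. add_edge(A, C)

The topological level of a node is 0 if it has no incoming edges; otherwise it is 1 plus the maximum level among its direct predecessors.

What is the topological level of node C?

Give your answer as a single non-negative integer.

Answer: 1

Derivation:
Op 1: add_edge(B, D). Edges now: 1
Op 2: add_edge(B, E). Edges now: 2
Op 3: add_edge(A, C). Edges now: 3
Compute levels (Kahn BFS):
  sources (in-degree 0): A, B
  process A: level=0
    A->C: in-degree(C)=0, level(C)=1, enqueue
  process B: level=0
    B->D: in-degree(D)=0, level(D)=1, enqueue
    B->E: in-degree(E)=0, level(E)=1, enqueue
  process C: level=1
  process D: level=1
  process E: level=1
All levels: A:0, B:0, C:1, D:1, E:1
level(C) = 1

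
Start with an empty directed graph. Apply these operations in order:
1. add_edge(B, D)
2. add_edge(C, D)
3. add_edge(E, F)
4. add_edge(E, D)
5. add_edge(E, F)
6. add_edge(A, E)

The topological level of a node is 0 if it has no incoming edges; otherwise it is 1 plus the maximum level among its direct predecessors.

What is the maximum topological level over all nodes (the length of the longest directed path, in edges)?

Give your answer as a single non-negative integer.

Answer: 2

Derivation:
Op 1: add_edge(B, D). Edges now: 1
Op 2: add_edge(C, D). Edges now: 2
Op 3: add_edge(E, F). Edges now: 3
Op 4: add_edge(E, D). Edges now: 4
Op 5: add_edge(E, F) (duplicate, no change). Edges now: 4
Op 6: add_edge(A, E). Edges now: 5
Compute levels (Kahn BFS):
  sources (in-degree 0): A, B, C
  process A: level=0
    A->E: in-degree(E)=0, level(E)=1, enqueue
  process B: level=0
    B->D: in-degree(D)=2, level(D)>=1
  process C: level=0
    C->D: in-degree(D)=1, level(D)>=1
  process E: level=1
    E->D: in-degree(D)=0, level(D)=2, enqueue
    E->F: in-degree(F)=0, level(F)=2, enqueue
  process D: level=2
  process F: level=2
All levels: A:0, B:0, C:0, D:2, E:1, F:2
max level = 2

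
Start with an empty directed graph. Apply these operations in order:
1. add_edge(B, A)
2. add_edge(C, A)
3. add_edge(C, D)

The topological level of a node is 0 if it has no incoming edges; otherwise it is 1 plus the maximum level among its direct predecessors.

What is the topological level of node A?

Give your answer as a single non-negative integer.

Op 1: add_edge(B, A). Edges now: 1
Op 2: add_edge(C, A). Edges now: 2
Op 3: add_edge(C, D). Edges now: 3
Compute levels (Kahn BFS):
  sources (in-degree 0): B, C
  process B: level=0
    B->A: in-degree(A)=1, level(A)>=1
  process C: level=0
    C->A: in-degree(A)=0, level(A)=1, enqueue
    C->D: in-degree(D)=0, level(D)=1, enqueue
  process A: level=1
  process D: level=1
All levels: A:1, B:0, C:0, D:1
level(A) = 1

Answer: 1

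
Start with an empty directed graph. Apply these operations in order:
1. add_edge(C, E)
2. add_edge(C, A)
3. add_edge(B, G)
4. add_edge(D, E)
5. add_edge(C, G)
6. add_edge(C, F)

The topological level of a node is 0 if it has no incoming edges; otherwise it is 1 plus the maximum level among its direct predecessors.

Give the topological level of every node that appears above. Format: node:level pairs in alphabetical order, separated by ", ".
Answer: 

Op 1: add_edge(C, E). Edges now: 1
Op 2: add_edge(C, A). Edges now: 2
Op 3: add_edge(B, G). Edges now: 3
Op 4: add_edge(D, E). Edges now: 4
Op 5: add_edge(C, G). Edges now: 5
Op 6: add_edge(C, F). Edges now: 6
Compute levels (Kahn BFS):
  sources (in-degree 0): B, C, D
  process B: level=0
    B->G: in-degree(G)=1, level(G)>=1
  process C: level=0
    C->A: in-degree(A)=0, level(A)=1, enqueue
    C->E: in-degree(E)=1, level(E)>=1
    C->F: in-degree(F)=0, level(F)=1, enqueue
    C->G: in-degree(G)=0, level(G)=1, enqueue
  process D: level=0
    D->E: in-degree(E)=0, level(E)=1, enqueue
  process A: level=1
  process F: level=1
  process G: level=1
  process E: level=1
All levels: A:1, B:0, C:0, D:0, E:1, F:1, G:1

Answer: A:1, B:0, C:0, D:0, E:1, F:1, G:1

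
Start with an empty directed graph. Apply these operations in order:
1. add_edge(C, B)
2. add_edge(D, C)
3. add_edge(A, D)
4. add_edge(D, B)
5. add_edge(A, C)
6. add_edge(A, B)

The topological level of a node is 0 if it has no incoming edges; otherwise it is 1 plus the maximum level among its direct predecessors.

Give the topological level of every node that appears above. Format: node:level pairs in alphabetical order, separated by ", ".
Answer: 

Answer: A:0, B:3, C:2, D:1

Derivation:
Op 1: add_edge(C, B). Edges now: 1
Op 2: add_edge(D, C). Edges now: 2
Op 3: add_edge(A, D). Edges now: 3
Op 4: add_edge(D, B). Edges now: 4
Op 5: add_edge(A, C). Edges now: 5
Op 6: add_edge(A, B). Edges now: 6
Compute levels (Kahn BFS):
  sources (in-degree 0): A
  process A: level=0
    A->B: in-degree(B)=2, level(B)>=1
    A->C: in-degree(C)=1, level(C)>=1
    A->D: in-degree(D)=0, level(D)=1, enqueue
  process D: level=1
    D->B: in-degree(B)=1, level(B)>=2
    D->C: in-degree(C)=0, level(C)=2, enqueue
  process C: level=2
    C->B: in-degree(B)=0, level(B)=3, enqueue
  process B: level=3
All levels: A:0, B:3, C:2, D:1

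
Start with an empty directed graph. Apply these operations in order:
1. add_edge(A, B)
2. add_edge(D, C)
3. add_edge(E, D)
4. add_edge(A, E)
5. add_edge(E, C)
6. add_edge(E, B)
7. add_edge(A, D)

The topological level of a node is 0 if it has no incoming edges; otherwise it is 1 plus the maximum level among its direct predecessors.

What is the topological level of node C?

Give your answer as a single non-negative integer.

Op 1: add_edge(A, B). Edges now: 1
Op 2: add_edge(D, C). Edges now: 2
Op 3: add_edge(E, D). Edges now: 3
Op 4: add_edge(A, E). Edges now: 4
Op 5: add_edge(E, C). Edges now: 5
Op 6: add_edge(E, B). Edges now: 6
Op 7: add_edge(A, D). Edges now: 7
Compute levels (Kahn BFS):
  sources (in-degree 0): A
  process A: level=0
    A->B: in-degree(B)=1, level(B)>=1
    A->D: in-degree(D)=1, level(D)>=1
    A->E: in-degree(E)=0, level(E)=1, enqueue
  process E: level=1
    E->B: in-degree(B)=0, level(B)=2, enqueue
    E->C: in-degree(C)=1, level(C)>=2
    E->D: in-degree(D)=0, level(D)=2, enqueue
  process B: level=2
  process D: level=2
    D->C: in-degree(C)=0, level(C)=3, enqueue
  process C: level=3
All levels: A:0, B:2, C:3, D:2, E:1
level(C) = 3

Answer: 3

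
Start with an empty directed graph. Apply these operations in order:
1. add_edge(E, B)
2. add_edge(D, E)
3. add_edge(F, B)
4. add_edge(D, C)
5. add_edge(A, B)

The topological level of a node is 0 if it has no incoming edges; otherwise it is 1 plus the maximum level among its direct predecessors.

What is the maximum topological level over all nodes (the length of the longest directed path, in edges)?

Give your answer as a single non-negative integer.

Answer: 2

Derivation:
Op 1: add_edge(E, B). Edges now: 1
Op 2: add_edge(D, E). Edges now: 2
Op 3: add_edge(F, B). Edges now: 3
Op 4: add_edge(D, C). Edges now: 4
Op 5: add_edge(A, B). Edges now: 5
Compute levels (Kahn BFS):
  sources (in-degree 0): A, D, F
  process A: level=0
    A->B: in-degree(B)=2, level(B)>=1
  process D: level=0
    D->C: in-degree(C)=0, level(C)=1, enqueue
    D->E: in-degree(E)=0, level(E)=1, enqueue
  process F: level=0
    F->B: in-degree(B)=1, level(B)>=1
  process C: level=1
  process E: level=1
    E->B: in-degree(B)=0, level(B)=2, enqueue
  process B: level=2
All levels: A:0, B:2, C:1, D:0, E:1, F:0
max level = 2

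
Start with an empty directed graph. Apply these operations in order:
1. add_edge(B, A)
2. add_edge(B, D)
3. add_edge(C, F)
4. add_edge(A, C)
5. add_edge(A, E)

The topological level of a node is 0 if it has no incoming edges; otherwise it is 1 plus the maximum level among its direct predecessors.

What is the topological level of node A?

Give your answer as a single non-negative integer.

Op 1: add_edge(B, A). Edges now: 1
Op 2: add_edge(B, D). Edges now: 2
Op 3: add_edge(C, F). Edges now: 3
Op 4: add_edge(A, C). Edges now: 4
Op 5: add_edge(A, E). Edges now: 5
Compute levels (Kahn BFS):
  sources (in-degree 0): B
  process B: level=0
    B->A: in-degree(A)=0, level(A)=1, enqueue
    B->D: in-degree(D)=0, level(D)=1, enqueue
  process A: level=1
    A->C: in-degree(C)=0, level(C)=2, enqueue
    A->E: in-degree(E)=0, level(E)=2, enqueue
  process D: level=1
  process C: level=2
    C->F: in-degree(F)=0, level(F)=3, enqueue
  process E: level=2
  process F: level=3
All levels: A:1, B:0, C:2, D:1, E:2, F:3
level(A) = 1

Answer: 1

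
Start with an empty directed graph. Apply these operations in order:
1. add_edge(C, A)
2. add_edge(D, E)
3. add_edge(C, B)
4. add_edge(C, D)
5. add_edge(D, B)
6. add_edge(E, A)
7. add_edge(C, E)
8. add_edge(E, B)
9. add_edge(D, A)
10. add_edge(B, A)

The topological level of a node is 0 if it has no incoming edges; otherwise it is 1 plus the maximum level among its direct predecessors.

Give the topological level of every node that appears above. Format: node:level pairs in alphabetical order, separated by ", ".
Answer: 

Op 1: add_edge(C, A). Edges now: 1
Op 2: add_edge(D, E). Edges now: 2
Op 3: add_edge(C, B). Edges now: 3
Op 4: add_edge(C, D). Edges now: 4
Op 5: add_edge(D, B). Edges now: 5
Op 6: add_edge(E, A). Edges now: 6
Op 7: add_edge(C, E). Edges now: 7
Op 8: add_edge(E, B). Edges now: 8
Op 9: add_edge(D, A). Edges now: 9
Op 10: add_edge(B, A). Edges now: 10
Compute levels (Kahn BFS):
  sources (in-degree 0): C
  process C: level=0
    C->A: in-degree(A)=3, level(A)>=1
    C->B: in-degree(B)=2, level(B)>=1
    C->D: in-degree(D)=0, level(D)=1, enqueue
    C->E: in-degree(E)=1, level(E)>=1
  process D: level=1
    D->A: in-degree(A)=2, level(A)>=2
    D->B: in-degree(B)=1, level(B)>=2
    D->E: in-degree(E)=0, level(E)=2, enqueue
  process E: level=2
    E->A: in-degree(A)=1, level(A)>=3
    E->B: in-degree(B)=0, level(B)=3, enqueue
  process B: level=3
    B->A: in-degree(A)=0, level(A)=4, enqueue
  process A: level=4
All levels: A:4, B:3, C:0, D:1, E:2

Answer: A:4, B:3, C:0, D:1, E:2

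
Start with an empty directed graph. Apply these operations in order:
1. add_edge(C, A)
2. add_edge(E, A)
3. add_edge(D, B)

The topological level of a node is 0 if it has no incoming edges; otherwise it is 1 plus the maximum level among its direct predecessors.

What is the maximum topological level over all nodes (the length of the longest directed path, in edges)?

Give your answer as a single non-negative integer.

Answer: 1

Derivation:
Op 1: add_edge(C, A). Edges now: 1
Op 2: add_edge(E, A). Edges now: 2
Op 3: add_edge(D, B). Edges now: 3
Compute levels (Kahn BFS):
  sources (in-degree 0): C, D, E
  process C: level=0
    C->A: in-degree(A)=1, level(A)>=1
  process D: level=0
    D->B: in-degree(B)=0, level(B)=1, enqueue
  process E: level=0
    E->A: in-degree(A)=0, level(A)=1, enqueue
  process B: level=1
  process A: level=1
All levels: A:1, B:1, C:0, D:0, E:0
max level = 1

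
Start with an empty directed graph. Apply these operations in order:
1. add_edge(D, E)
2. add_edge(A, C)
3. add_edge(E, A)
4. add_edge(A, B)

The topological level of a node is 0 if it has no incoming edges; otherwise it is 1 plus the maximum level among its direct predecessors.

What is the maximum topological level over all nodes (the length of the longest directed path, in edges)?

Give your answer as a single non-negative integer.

Op 1: add_edge(D, E). Edges now: 1
Op 2: add_edge(A, C). Edges now: 2
Op 3: add_edge(E, A). Edges now: 3
Op 4: add_edge(A, B). Edges now: 4
Compute levels (Kahn BFS):
  sources (in-degree 0): D
  process D: level=0
    D->E: in-degree(E)=0, level(E)=1, enqueue
  process E: level=1
    E->A: in-degree(A)=0, level(A)=2, enqueue
  process A: level=2
    A->B: in-degree(B)=0, level(B)=3, enqueue
    A->C: in-degree(C)=0, level(C)=3, enqueue
  process B: level=3
  process C: level=3
All levels: A:2, B:3, C:3, D:0, E:1
max level = 3

Answer: 3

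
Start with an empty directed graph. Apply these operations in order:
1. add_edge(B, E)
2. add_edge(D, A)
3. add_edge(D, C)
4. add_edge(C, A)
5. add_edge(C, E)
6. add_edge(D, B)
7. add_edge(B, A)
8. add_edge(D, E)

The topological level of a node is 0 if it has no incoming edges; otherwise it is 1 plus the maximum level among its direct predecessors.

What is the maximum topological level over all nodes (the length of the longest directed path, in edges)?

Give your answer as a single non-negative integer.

Op 1: add_edge(B, E). Edges now: 1
Op 2: add_edge(D, A). Edges now: 2
Op 3: add_edge(D, C). Edges now: 3
Op 4: add_edge(C, A). Edges now: 4
Op 5: add_edge(C, E). Edges now: 5
Op 6: add_edge(D, B). Edges now: 6
Op 7: add_edge(B, A). Edges now: 7
Op 8: add_edge(D, E). Edges now: 8
Compute levels (Kahn BFS):
  sources (in-degree 0): D
  process D: level=0
    D->A: in-degree(A)=2, level(A)>=1
    D->B: in-degree(B)=0, level(B)=1, enqueue
    D->C: in-degree(C)=0, level(C)=1, enqueue
    D->E: in-degree(E)=2, level(E)>=1
  process B: level=1
    B->A: in-degree(A)=1, level(A)>=2
    B->E: in-degree(E)=1, level(E)>=2
  process C: level=1
    C->A: in-degree(A)=0, level(A)=2, enqueue
    C->E: in-degree(E)=0, level(E)=2, enqueue
  process A: level=2
  process E: level=2
All levels: A:2, B:1, C:1, D:0, E:2
max level = 2

Answer: 2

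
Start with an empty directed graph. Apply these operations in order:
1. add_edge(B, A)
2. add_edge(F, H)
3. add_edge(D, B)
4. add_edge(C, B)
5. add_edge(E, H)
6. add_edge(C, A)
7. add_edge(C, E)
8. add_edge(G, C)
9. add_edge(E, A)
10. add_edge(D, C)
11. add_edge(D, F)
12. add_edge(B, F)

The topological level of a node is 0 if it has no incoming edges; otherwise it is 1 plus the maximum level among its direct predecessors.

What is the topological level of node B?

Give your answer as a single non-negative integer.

Op 1: add_edge(B, A). Edges now: 1
Op 2: add_edge(F, H). Edges now: 2
Op 3: add_edge(D, B). Edges now: 3
Op 4: add_edge(C, B). Edges now: 4
Op 5: add_edge(E, H). Edges now: 5
Op 6: add_edge(C, A). Edges now: 6
Op 7: add_edge(C, E). Edges now: 7
Op 8: add_edge(G, C). Edges now: 8
Op 9: add_edge(E, A). Edges now: 9
Op 10: add_edge(D, C). Edges now: 10
Op 11: add_edge(D, F). Edges now: 11
Op 12: add_edge(B, F). Edges now: 12
Compute levels (Kahn BFS):
  sources (in-degree 0): D, G
  process D: level=0
    D->B: in-degree(B)=1, level(B)>=1
    D->C: in-degree(C)=1, level(C)>=1
    D->F: in-degree(F)=1, level(F)>=1
  process G: level=0
    G->C: in-degree(C)=0, level(C)=1, enqueue
  process C: level=1
    C->A: in-degree(A)=2, level(A)>=2
    C->B: in-degree(B)=0, level(B)=2, enqueue
    C->E: in-degree(E)=0, level(E)=2, enqueue
  process B: level=2
    B->A: in-degree(A)=1, level(A)>=3
    B->F: in-degree(F)=0, level(F)=3, enqueue
  process E: level=2
    E->A: in-degree(A)=0, level(A)=3, enqueue
    E->H: in-degree(H)=1, level(H)>=3
  process F: level=3
    F->H: in-degree(H)=0, level(H)=4, enqueue
  process A: level=3
  process H: level=4
All levels: A:3, B:2, C:1, D:0, E:2, F:3, G:0, H:4
level(B) = 2

Answer: 2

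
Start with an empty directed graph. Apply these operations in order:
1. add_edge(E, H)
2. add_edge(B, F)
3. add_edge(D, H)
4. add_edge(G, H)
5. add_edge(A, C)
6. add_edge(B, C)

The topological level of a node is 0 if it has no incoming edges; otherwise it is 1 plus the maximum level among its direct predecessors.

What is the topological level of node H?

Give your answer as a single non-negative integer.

Op 1: add_edge(E, H). Edges now: 1
Op 2: add_edge(B, F). Edges now: 2
Op 3: add_edge(D, H). Edges now: 3
Op 4: add_edge(G, H). Edges now: 4
Op 5: add_edge(A, C). Edges now: 5
Op 6: add_edge(B, C). Edges now: 6
Compute levels (Kahn BFS):
  sources (in-degree 0): A, B, D, E, G
  process A: level=0
    A->C: in-degree(C)=1, level(C)>=1
  process B: level=0
    B->C: in-degree(C)=0, level(C)=1, enqueue
    B->F: in-degree(F)=0, level(F)=1, enqueue
  process D: level=0
    D->H: in-degree(H)=2, level(H)>=1
  process E: level=0
    E->H: in-degree(H)=1, level(H)>=1
  process G: level=0
    G->H: in-degree(H)=0, level(H)=1, enqueue
  process C: level=1
  process F: level=1
  process H: level=1
All levels: A:0, B:0, C:1, D:0, E:0, F:1, G:0, H:1
level(H) = 1

Answer: 1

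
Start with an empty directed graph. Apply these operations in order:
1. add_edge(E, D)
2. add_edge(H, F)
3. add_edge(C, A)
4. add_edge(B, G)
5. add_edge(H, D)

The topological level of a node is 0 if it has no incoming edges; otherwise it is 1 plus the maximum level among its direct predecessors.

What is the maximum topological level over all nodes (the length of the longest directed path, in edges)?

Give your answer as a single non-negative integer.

Answer: 1

Derivation:
Op 1: add_edge(E, D). Edges now: 1
Op 2: add_edge(H, F). Edges now: 2
Op 3: add_edge(C, A). Edges now: 3
Op 4: add_edge(B, G). Edges now: 4
Op 5: add_edge(H, D). Edges now: 5
Compute levels (Kahn BFS):
  sources (in-degree 0): B, C, E, H
  process B: level=0
    B->G: in-degree(G)=0, level(G)=1, enqueue
  process C: level=0
    C->A: in-degree(A)=0, level(A)=1, enqueue
  process E: level=0
    E->D: in-degree(D)=1, level(D)>=1
  process H: level=0
    H->D: in-degree(D)=0, level(D)=1, enqueue
    H->F: in-degree(F)=0, level(F)=1, enqueue
  process G: level=1
  process A: level=1
  process D: level=1
  process F: level=1
All levels: A:1, B:0, C:0, D:1, E:0, F:1, G:1, H:0
max level = 1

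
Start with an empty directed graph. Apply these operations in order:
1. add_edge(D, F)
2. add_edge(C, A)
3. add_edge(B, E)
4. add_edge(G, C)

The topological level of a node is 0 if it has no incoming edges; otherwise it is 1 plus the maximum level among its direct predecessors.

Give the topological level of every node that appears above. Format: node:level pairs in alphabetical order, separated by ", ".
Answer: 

Answer: A:2, B:0, C:1, D:0, E:1, F:1, G:0

Derivation:
Op 1: add_edge(D, F). Edges now: 1
Op 2: add_edge(C, A). Edges now: 2
Op 3: add_edge(B, E). Edges now: 3
Op 4: add_edge(G, C). Edges now: 4
Compute levels (Kahn BFS):
  sources (in-degree 0): B, D, G
  process B: level=0
    B->E: in-degree(E)=0, level(E)=1, enqueue
  process D: level=0
    D->F: in-degree(F)=0, level(F)=1, enqueue
  process G: level=0
    G->C: in-degree(C)=0, level(C)=1, enqueue
  process E: level=1
  process F: level=1
  process C: level=1
    C->A: in-degree(A)=0, level(A)=2, enqueue
  process A: level=2
All levels: A:2, B:0, C:1, D:0, E:1, F:1, G:0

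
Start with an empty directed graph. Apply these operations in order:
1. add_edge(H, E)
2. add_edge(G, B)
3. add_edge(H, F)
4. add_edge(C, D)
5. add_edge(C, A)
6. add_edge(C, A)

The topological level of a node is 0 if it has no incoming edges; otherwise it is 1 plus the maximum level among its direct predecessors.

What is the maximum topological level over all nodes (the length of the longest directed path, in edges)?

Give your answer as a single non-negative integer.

Answer: 1

Derivation:
Op 1: add_edge(H, E). Edges now: 1
Op 2: add_edge(G, B). Edges now: 2
Op 3: add_edge(H, F). Edges now: 3
Op 4: add_edge(C, D). Edges now: 4
Op 5: add_edge(C, A). Edges now: 5
Op 6: add_edge(C, A) (duplicate, no change). Edges now: 5
Compute levels (Kahn BFS):
  sources (in-degree 0): C, G, H
  process C: level=0
    C->A: in-degree(A)=0, level(A)=1, enqueue
    C->D: in-degree(D)=0, level(D)=1, enqueue
  process G: level=0
    G->B: in-degree(B)=0, level(B)=1, enqueue
  process H: level=0
    H->E: in-degree(E)=0, level(E)=1, enqueue
    H->F: in-degree(F)=0, level(F)=1, enqueue
  process A: level=1
  process D: level=1
  process B: level=1
  process E: level=1
  process F: level=1
All levels: A:1, B:1, C:0, D:1, E:1, F:1, G:0, H:0
max level = 1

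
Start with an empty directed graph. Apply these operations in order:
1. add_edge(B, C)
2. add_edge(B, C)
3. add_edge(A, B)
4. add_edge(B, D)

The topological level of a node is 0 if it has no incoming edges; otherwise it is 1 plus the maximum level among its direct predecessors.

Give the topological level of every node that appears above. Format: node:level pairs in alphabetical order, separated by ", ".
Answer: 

Answer: A:0, B:1, C:2, D:2

Derivation:
Op 1: add_edge(B, C). Edges now: 1
Op 2: add_edge(B, C) (duplicate, no change). Edges now: 1
Op 3: add_edge(A, B). Edges now: 2
Op 4: add_edge(B, D). Edges now: 3
Compute levels (Kahn BFS):
  sources (in-degree 0): A
  process A: level=0
    A->B: in-degree(B)=0, level(B)=1, enqueue
  process B: level=1
    B->C: in-degree(C)=0, level(C)=2, enqueue
    B->D: in-degree(D)=0, level(D)=2, enqueue
  process C: level=2
  process D: level=2
All levels: A:0, B:1, C:2, D:2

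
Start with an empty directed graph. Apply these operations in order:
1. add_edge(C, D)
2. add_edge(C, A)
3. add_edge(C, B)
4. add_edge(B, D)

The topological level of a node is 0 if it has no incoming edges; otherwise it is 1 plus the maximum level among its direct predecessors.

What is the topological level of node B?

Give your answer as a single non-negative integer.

Answer: 1

Derivation:
Op 1: add_edge(C, D). Edges now: 1
Op 2: add_edge(C, A). Edges now: 2
Op 3: add_edge(C, B). Edges now: 3
Op 4: add_edge(B, D). Edges now: 4
Compute levels (Kahn BFS):
  sources (in-degree 0): C
  process C: level=0
    C->A: in-degree(A)=0, level(A)=1, enqueue
    C->B: in-degree(B)=0, level(B)=1, enqueue
    C->D: in-degree(D)=1, level(D)>=1
  process A: level=1
  process B: level=1
    B->D: in-degree(D)=0, level(D)=2, enqueue
  process D: level=2
All levels: A:1, B:1, C:0, D:2
level(B) = 1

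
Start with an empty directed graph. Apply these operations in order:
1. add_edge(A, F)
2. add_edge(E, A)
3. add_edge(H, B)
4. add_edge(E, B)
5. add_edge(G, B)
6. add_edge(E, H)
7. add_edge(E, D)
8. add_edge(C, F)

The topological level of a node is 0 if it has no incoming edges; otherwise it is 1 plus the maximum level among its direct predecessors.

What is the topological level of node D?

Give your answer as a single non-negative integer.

Op 1: add_edge(A, F). Edges now: 1
Op 2: add_edge(E, A). Edges now: 2
Op 3: add_edge(H, B). Edges now: 3
Op 4: add_edge(E, B). Edges now: 4
Op 5: add_edge(G, B). Edges now: 5
Op 6: add_edge(E, H). Edges now: 6
Op 7: add_edge(E, D). Edges now: 7
Op 8: add_edge(C, F). Edges now: 8
Compute levels (Kahn BFS):
  sources (in-degree 0): C, E, G
  process C: level=0
    C->F: in-degree(F)=1, level(F)>=1
  process E: level=0
    E->A: in-degree(A)=0, level(A)=1, enqueue
    E->B: in-degree(B)=2, level(B)>=1
    E->D: in-degree(D)=0, level(D)=1, enqueue
    E->H: in-degree(H)=0, level(H)=1, enqueue
  process G: level=0
    G->B: in-degree(B)=1, level(B)>=1
  process A: level=1
    A->F: in-degree(F)=0, level(F)=2, enqueue
  process D: level=1
  process H: level=1
    H->B: in-degree(B)=0, level(B)=2, enqueue
  process F: level=2
  process B: level=2
All levels: A:1, B:2, C:0, D:1, E:0, F:2, G:0, H:1
level(D) = 1

Answer: 1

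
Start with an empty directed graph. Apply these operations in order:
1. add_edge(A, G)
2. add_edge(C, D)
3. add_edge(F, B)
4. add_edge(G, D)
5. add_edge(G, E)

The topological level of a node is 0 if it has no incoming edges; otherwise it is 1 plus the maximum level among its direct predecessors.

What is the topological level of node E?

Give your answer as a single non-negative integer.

Answer: 2

Derivation:
Op 1: add_edge(A, G). Edges now: 1
Op 2: add_edge(C, D). Edges now: 2
Op 3: add_edge(F, B). Edges now: 3
Op 4: add_edge(G, D). Edges now: 4
Op 5: add_edge(G, E). Edges now: 5
Compute levels (Kahn BFS):
  sources (in-degree 0): A, C, F
  process A: level=0
    A->G: in-degree(G)=0, level(G)=1, enqueue
  process C: level=0
    C->D: in-degree(D)=1, level(D)>=1
  process F: level=0
    F->B: in-degree(B)=0, level(B)=1, enqueue
  process G: level=1
    G->D: in-degree(D)=0, level(D)=2, enqueue
    G->E: in-degree(E)=0, level(E)=2, enqueue
  process B: level=1
  process D: level=2
  process E: level=2
All levels: A:0, B:1, C:0, D:2, E:2, F:0, G:1
level(E) = 2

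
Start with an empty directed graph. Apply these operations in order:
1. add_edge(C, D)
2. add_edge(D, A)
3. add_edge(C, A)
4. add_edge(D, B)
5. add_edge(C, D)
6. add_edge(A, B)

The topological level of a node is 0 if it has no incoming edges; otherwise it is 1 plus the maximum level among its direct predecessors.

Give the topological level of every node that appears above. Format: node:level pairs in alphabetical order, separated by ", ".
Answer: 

Answer: A:2, B:3, C:0, D:1

Derivation:
Op 1: add_edge(C, D). Edges now: 1
Op 2: add_edge(D, A). Edges now: 2
Op 3: add_edge(C, A). Edges now: 3
Op 4: add_edge(D, B). Edges now: 4
Op 5: add_edge(C, D) (duplicate, no change). Edges now: 4
Op 6: add_edge(A, B). Edges now: 5
Compute levels (Kahn BFS):
  sources (in-degree 0): C
  process C: level=0
    C->A: in-degree(A)=1, level(A)>=1
    C->D: in-degree(D)=0, level(D)=1, enqueue
  process D: level=1
    D->A: in-degree(A)=0, level(A)=2, enqueue
    D->B: in-degree(B)=1, level(B)>=2
  process A: level=2
    A->B: in-degree(B)=0, level(B)=3, enqueue
  process B: level=3
All levels: A:2, B:3, C:0, D:1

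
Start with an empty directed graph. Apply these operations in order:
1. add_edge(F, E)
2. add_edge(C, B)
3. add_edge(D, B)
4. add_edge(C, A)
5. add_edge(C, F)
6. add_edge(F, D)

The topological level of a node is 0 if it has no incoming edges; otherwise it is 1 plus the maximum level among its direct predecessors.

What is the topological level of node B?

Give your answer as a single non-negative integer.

Op 1: add_edge(F, E). Edges now: 1
Op 2: add_edge(C, B). Edges now: 2
Op 3: add_edge(D, B). Edges now: 3
Op 4: add_edge(C, A). Edges now: 4
Op 5: add_edge(C, F). Edges now: 5
Op 6: add_edge(F, D). Edges now: 6
Compute levels (Kahn BFS):
  sources (in-degree 0): C
  process C: level=0
    C->A: in-degree(A)=0, level(A)=1, enqueue
    C->B: in-degree(B)=1, level(B)>=1
    C->F: in-degree(F)=0, level(F)=1, enqueue
  process A: level=1
  process F: level=1
    F->D: in-degree(D)=0, level(D)=2, enqueue
    F->E: in-degree(E)=0, level(E)=2, enqueue
  process D: level=2
    D->B: in-degree(B)=0, level(B)=3, enqueue
  process E: level=2
  process B: level=3
All levels: A:1, B:3, C:0, D:2, E:2, F:1
level(B) = 3

Answer: 3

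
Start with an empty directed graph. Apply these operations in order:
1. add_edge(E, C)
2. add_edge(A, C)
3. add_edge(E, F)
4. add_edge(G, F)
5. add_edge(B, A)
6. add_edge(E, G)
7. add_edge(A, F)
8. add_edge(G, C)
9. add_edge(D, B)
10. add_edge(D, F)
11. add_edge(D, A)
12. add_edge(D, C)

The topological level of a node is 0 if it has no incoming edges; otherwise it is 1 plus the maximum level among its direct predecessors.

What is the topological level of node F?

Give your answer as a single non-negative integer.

Op 1: add_edge(E, C). Edges now: 1
Op 2: add_edge(A, C). Edges now: 2
Op 3: add_edge(E, F). Edges now: 3
Op 4: add_edge(G, F). Edges now: 4
Op 5: add_edge(B, A). Edges now: 5
Op 6: add_edge(E, G). Edges now: 6
Op 7: add_edge(A, F). Edges now: 7
Op 8: add_edge(G, C). Edges now: 8
Op 9: add_edge(D, B). Edges now: 9
Op 10: add_edge(D, F). Edges now: 10
Op 11: add_edge(D, A). Edges now: 11
Op 12: add_edge(D, C). Edges now: 12
Compute levels (Kahn BFS):
  sources (in-degree 0): D, E
  process D: level=0
    D->A: in-degree(A)=1, level(A)>=1
    D->B: in-degree(B)=0, level(B)=1, enqueue
    D->C: in-degree(C)=3, level(C)>=1
    D->F: in-degree(F)=3, level(F)>=1
  process E: level=0
    E->C: in-degree(C)=2, level(C)>=1
    E->F: in-degree(F)=2, level(F)>=1
    E->G: in-degree(G)=0, level(G)=1, enqueue
  process B: level=1
    B->A: in-degree(A)=0, level(A)=2, enqueue
  process G: level=1
    G->C: in-degree(C)=1, level(C)>=2
    G->F: in-degree(F)=1, level(F)>=2
  process A: level=2
    A->C: in-degree(C)=0, level(C)=3, enqueue
    A->F: in-degree(F)=0, level(F)=3, enqueue
  process C: level=3
  process F: level=3
All levels: A:2, B:1, C:3, D:0, E:0, F:3, G:1
level(F) = 3

Answer: 3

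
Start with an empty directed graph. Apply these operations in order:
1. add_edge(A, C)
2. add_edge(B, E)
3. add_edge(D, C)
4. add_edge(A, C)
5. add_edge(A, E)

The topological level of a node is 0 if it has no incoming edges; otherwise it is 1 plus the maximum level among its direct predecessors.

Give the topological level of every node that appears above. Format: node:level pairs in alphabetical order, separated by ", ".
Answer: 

Answer: A:0, B:0, C:1, D:0, E:1

Derivation:
Op 1: add_edge(A, C). Edges now: 1
Op 2: add_edge(B, E). Edges now: 2
Op 3: add_edge(D, C). Edges now: 3
Op 4: add_edge(A, C) (duplicate, no change). Edges now: 3
Op 5: add_edge(A, E). Edges now: 4
Compute levels (Kahn BFS):
  sources (in-degree 0): A, B, D
  process A: level=0
    A->C: in-degree(C)=1, level(C)>=1
    A->E: in-degree(E)=1, level(E)>=1
  process B: level=0
    B->E: in-degree(E)=0, level(E)=1, enqueue
  process D: level=0
    D->C: in-degree(C)=0, level(C)=1, enqueue
  process E: level=1
  process C: level=1
All levels: A:0, B:0, C:1, D:0, E:1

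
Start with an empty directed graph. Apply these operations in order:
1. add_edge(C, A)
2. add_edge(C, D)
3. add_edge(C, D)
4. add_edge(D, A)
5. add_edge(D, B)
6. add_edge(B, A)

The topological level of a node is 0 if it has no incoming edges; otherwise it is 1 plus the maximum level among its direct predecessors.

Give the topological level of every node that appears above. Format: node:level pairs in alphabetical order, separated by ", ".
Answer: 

Op 1: add_edge(C, A). Edges now: 1
Op 2: add_edge(C, D). Edges now: 2
Op 3: add_edge(C, D) (duplicate, no change). Edges now: 2
Op 4: add_edge(D, A). Edges now: 3
Op 5: add_edge(D, B). Edges now: 4
Op 6: add_edge(B, A). Edges now: 5
Compute levels (Kahn BFS):
  sources (in-degree 0): C
  process C: level=0
    C->A: in-degree(A)=2, level(A)>=1
    C->D: in-degree(D)=0, level(D)=1, enqueue
  process D: level=1
    D->A: in-degree(A)=1, level(A)>=2
    D->B: in-degree(B)=0, level(B)=2, enqueue
  process B: level=2
    B->A: in-degree(A)=0, level(A)=3, enqueue
  process A: level=3
All levels: A:3, B:2, C:0, D:1

Answer: A:3, B:2, C:0, D:1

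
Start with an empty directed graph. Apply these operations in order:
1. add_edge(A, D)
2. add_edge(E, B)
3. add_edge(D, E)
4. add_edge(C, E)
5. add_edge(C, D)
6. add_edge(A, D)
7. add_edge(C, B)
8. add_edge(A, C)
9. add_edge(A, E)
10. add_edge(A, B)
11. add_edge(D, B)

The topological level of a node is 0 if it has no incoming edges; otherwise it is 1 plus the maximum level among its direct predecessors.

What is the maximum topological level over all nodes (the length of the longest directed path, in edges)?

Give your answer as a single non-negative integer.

Op 1: add_edge(A, D). Edges now: 1
Op 2: add_edge(E, B). Edges now: 2
Op 3: add_edge(D, E). Edges now: 3
Op 4: add_edge(C, E). Edges now: 4
Op 5: add_edge(C, D). Edges now: 5
Op 6: add_edge(A, D) (duplicate, no change). Edges now: 5
Op 7: add_edge(C, B). Edges now: 6
Op 8: add_edge(A, C). Edges now: 7
Op 9: add_edge(A, E). Edges now: 8
Op 10: add_edge(A, B). Edges now: 9
Op 11: add_edge(D, B). Edges now: 10
Compute levels (Kahn BFS):
  sources (in-degree 0): A
  process A: level=0
    A->B: in-degree(B)=3, level(B)>=1
    A->C: in-degree(C)=0, level(C)=1, enqueue
    A->D: in-degree(D)=1, level(D)>=1
    A->E: in-degree(E)=2, level(E)>=1
  process C: level=1
    C->B: in-degree(B)=2, level(B)>=2
    C->D: in-degree(D)=0, level(D)=2, enqueue
    C->E: in-degree(E)=1, level(E)>=2
  process D: level=2
    D->B: in-degree(B)=1, level(B)>=3
    D->E: in-degree(E)=0, level(E)=3, enqueue
  process E: level=3
    E->B: in-degree(B)=0, level(B)=4, enqueue
  process B: level=4
All levels: A:0, B:4, C:1, D:2, E:3
max level = 4

Answer: 4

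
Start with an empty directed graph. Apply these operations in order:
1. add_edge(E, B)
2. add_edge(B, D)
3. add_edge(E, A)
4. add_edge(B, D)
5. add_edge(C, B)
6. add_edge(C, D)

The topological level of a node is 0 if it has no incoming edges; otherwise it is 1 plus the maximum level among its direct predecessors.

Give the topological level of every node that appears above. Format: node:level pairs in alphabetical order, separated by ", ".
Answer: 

Answer: A:1, B:1, C:0, D:2, E:0

Derivation:
Op 1: add_edge(E, B). Edges now: 1
Op 2: add_edge(B, D). Edges now: 2
Op 3: add_edge(E, A). Edges now: 3
Op 4: add_edge(B, D) (duplicate, no change). Edges now: 3
Op 5: add_edge(C, B). Edges now: 4
Op 6: add_edge(C, D). Edges now: 5
Compute levels (Kahn BFS):
  sources (in-degree 0): C, E
  process C: level=0
    C->B: in-degree(B)=1, level(B)>=1
    C->D: in-degree(D)=1, level(D)>=1
  process E: level=0
    E->A: in-degree(A)=0, level(A)=1, enqueue
    E->B: in-degree(B)=0, level(B)=1, enqueue
  process A: level=1
  process B: level=1
    B->D: in-degree(D)=0, level(D)=2, enqueue
  process D: level=2
All levels: A:1, B:1, C:0, D:2, E:0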